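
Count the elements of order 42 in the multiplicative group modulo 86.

φ(86) = φ(2)·φ(43) = 1·42 = 42 = 2 · 3 · 7.
In a cyclic group of order 42, there are φ(d) elements of order d for each divisor d of 42, and zero for non-divisors.
42 = 2 · 3 · 7 divides 42, and φ(42) = 12.

12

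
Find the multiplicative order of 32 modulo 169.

156

By Lagrange's theorem, ord_169(32) divides φ(169) = φ(13^2) = 13·(13−1) = 156 = 2^2 · 3 · 13.
Divisors of 156: 1, 2, 3, 4, 6, 12, 13, 26, 39, 52, 78, 156.
Compute 32^d (mod 169) for the divisors d until we hit 1:
32^1 ≡ 32
32^2 ≡ 10
32^3 ≡ 151
32^4 ≡ 100
32^6 ≡ 155
32^12 ≡ 27
32^13 ≡ 19
32^26 ≡ 23
32^39 ≡ 99
32^52 ≡ 22
32^78 ≡ 168
32^156 ≡ 1
So ord_169(32) = 156.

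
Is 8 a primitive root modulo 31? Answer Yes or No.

φ(31) = 31 − 1 = 30 = 2 · 3 · 5.
An element g generates (Z/31Z)^× iff g^(30/q) ≢ 1 (mod 31) for each prime q ∈ {2, 3, 5}.
8^15 ≡ 1 (mod 31)  [q = 2: ≡ 1 ✗]
8^10 ≡ 1 (mod 31)  [q = 3: ≡ 1 ✗]
8^6 ≡ 8 (mod 31)  [q = 5: ≢ 1 ✓]
8^15 ≡ 1 shows ord(8) | 15, strictly less than φ(31); not a primitive root.

No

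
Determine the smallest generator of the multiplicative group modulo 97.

φ(97) = 97 − 1 = 96 = 2^5 · 3.
g is a primitive root iff g^(96/q) ≢ 1 (mod 97) for each prime q ∈ {2, 3}.
g = 2: 2^48 ≡ 1 — hits 1, so not a primitive root.
g = 3: 3^48 ≡ 1 — hits 1, so not a primitive root.
g = 4: 4^48 ≡ 1 — hits 1, so not a primitive root.
g = 5: 5^48 ≡ 96; 5^32 ≡ 35 — none is 1, so 5 is a primitive root.
The smallest primitive root modulo 97 is 5.

5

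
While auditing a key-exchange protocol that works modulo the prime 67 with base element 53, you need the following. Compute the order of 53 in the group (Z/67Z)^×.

22

ord(53) | φ(67) = 67 − 1 = 66 = 2 · 3 · 11.
Divisors of 66: 1, 2, 3, 6, 11, 22, 33, 66.
Compute 53^d (mod 67) for the divisors d until we hit 1:
53^1 ≡ 53 (mod 67)
53^2 ≡ 62 (mod 67)
53^3 ≡ 3 (mod 67)
53^6 ≡ 9 (mod 67)
53^11 ≡ 66 (mod 67)
53^22 ≡ 1 (mod 67) ✓
Hence ord(53) = 22.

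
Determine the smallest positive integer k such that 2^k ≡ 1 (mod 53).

52

Since 2 ∈ (Z/53Z)^×, its order divides φ(53) = 53 − 1 = 52 = 2^2 · 13.
Divisors of 52: 1, 2, 4, 13, 26, 52.
Evaluate successive powers at the divisors of 52:
2^1 ≡ 2
2^2 ≡ 4
2^4 ≡ 16
2^13 ≡ 30
2^26 ≡ 52
2^52 ≡ 1
Hence ord(2) = 52.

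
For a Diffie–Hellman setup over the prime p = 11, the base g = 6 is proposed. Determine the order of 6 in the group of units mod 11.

10

Since 6 ∈ (Z/11Z)^×, its order divides φ(11) = 11 − 1 = 10 = 2 · 5.
Divisors of 10: 1, 2, 5, 10.
Evaluate successive powers at the divisors of 10:
6^1 ≡ 6
6^2 ≡ 3
6^5 ≡ 10
6^10 ≡ 1
So ord_11(6) = 10.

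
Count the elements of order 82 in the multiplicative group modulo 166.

40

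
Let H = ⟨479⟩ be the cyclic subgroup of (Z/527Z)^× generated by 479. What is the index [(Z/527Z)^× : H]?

The order of 479 must divide φ(527) = φ(17·31) = (17−1)·(31−1) = 16·30 = 480 = 2^5 · 3 · 5.
Divisors of 480: 1, 2, 3, 4, 5, 6, 8, 10, 12, 15, 16, 20, 24, 30, 32, 40, 48, 60, 80, 96, 120, 160, 240, 480.
Check 479^d mod 527 for each divisor in increasing order:
479^1 ≡ 479 (mod 527)
479^2 ≡ 196 (mod 527)
479^3 ≡ 78 (mod 527)
479^4 ≡ 472 (mod 527)
479^5 ≡ 5 (mod 527)
479^6 ≡ 287 (mod 527)
479^8 ≡ 390 (mod 527)
479^10 ≡ 25 (mod 527)
479^12 ≡ 157 (mod 527)
479^15 ≡ 125 (mod 527)
479^16 ≡ 324 (mod 527)
479^20 ≡ 98 (mod 527)
479^24 ≡ 407 (mod 527)
479^30 ≡ 342 (mod 527)
479^32 ≡ 103 (mod 527)
479^40 ≡ 118 (mod 527)
479^48 ≡ 171 (mod 527)
479^60 ≡ 497 (mod 527)
479^80 ≡ 222 (mod 527)
479^96 ≡ 256 (mod 527)
479^120 ≡ 373 (mod 527)
479^160 ≡ 273 (mod 527)
479^240 ≡ 1 (mod 527) ✓
The order of 479 is 240, so the subgroup it generates has 240 elements.
The index is φ(527) / ord(479) = 480 / 240 = 2.

2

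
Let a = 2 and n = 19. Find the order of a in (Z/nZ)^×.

By Lagrange's theorem, ord_19(2) divides φ(19) = 19 − 1 = 18 = 2 · 3^2.
Divisors of 18: 1, 2, 3, 6, 9, 18.
Test each divisor d:
2^1 ≡ 2 (mod 19)
2^2 ≡ 4 (mod 19)
2^3 ≡ 8 (mod 19)
2^6 ≡ 7 (mod 19)
2^9 ≡ 18 (mod 19)
2^18 ≡ 1 (mod 19) ✓
The smallest such exponent is 18, so the order of 2 is 18.

18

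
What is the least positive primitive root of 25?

φ(25) = φ(5^2) = 5·(5−1) = 20 = 2^2 · 5.
g is a primitive root iff g^(20/q) ≢ 1 (mod 25) for each prime q ∈ {2, 5}.
g = 2: 2^10 ≡ 24; 2^4 ≡ 16 — none is 1, so 2 is a primitive root.
Hence the least primitive root of 25 is 2.

2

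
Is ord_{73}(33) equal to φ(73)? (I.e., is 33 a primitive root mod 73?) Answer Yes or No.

Yes

φ(73) = 73 − 1 = 72 = 2^3 · 3^2.
33 is a primitive root mod 73 iff 33^(φ(73)/q) ≢ 1 for every prime q | φ(73), i.e. q ∈ {2, 3}.
33^36 ≡ 72 (mod 73)  [q = 2: ≢ 1 ✓]
33^24 ≡ 8 (mod 73)  [q = 3: ≢ 1 ✓]
Every test exponent gives a nontrivial residue, hence 33 generates the full group.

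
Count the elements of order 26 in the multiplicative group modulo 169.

φ(169) = φ(13^2) = 13·(13−1) = 156 = 2^2 · 3 · 13.
Since (Z/169Z)^× is cyclic of order 156, the number of elements of order d is φ(d) when d | 156 and 0 otherwise.
26 = 2 · 13 divides 156, and φ(26) = 12.

12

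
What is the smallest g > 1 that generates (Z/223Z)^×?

3

φ(223) = 223 − 1 = 222 = 2 · 3 · 37.
Test candidates g = 2, 3, … against the prime factors q ∈ {2, 3, 37} of φ(223): g is a generator iff g^(222/q) ≢ 1 for every such q.
g = 2: 2^111 ≡ 1 — hits 1, so not a primitive root.
g = 3: 3^111 ≡ 222; 3^74 ≡ 183; 3^6 ≡ 60 — none is 1, so 3 is a primitive root.
Hence the least primitive root of 223 is 3.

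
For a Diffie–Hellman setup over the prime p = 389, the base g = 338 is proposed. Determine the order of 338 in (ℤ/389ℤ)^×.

388

By Lagrange's theorem, ord_389(338) divides φ(389) = 389 − 1 = 388 = 2^2 · 97.
Divisors of 388: 1, 2, 4, 97, 194, 388.
Evaluate successive powers at the divisors of 388:
338^1 ≡ 338 (mod 389)
338^2 ≡ 267 (mod 389)
338^4 ≡ 102 (mod 389)
338^97 ≡ 115 (mod 389)
338^194 ≡ 388 (mod 389)
338^388 ≡ 1 (mod 389) ✓
Hence ord(338) = 388.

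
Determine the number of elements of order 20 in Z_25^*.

φ(25) = φ(5^2) = 5·(5−1) = 20 = 2^2 · 5.
In a cyclic group of order 20, there are φ(d) elements of order d for each divisor d of 20, and zero for non-divisors.
20 = 2^2 · 5 divides 20, and φ(20) = 8.

8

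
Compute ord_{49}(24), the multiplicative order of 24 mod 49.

42

The order of 24 must divide φ(49) = φ(7^2) = 7·(7−1) = 42 = 2 · 3 · 7.
Divisors of 42: 1, 2, 3, 6, 7, 14, 21, 42.
Compute 24^d (mod 49) for the divisors d until we hit 1:
24^1 ≡ 24 (mod 49)
24^2 ≡ 37 (mod 49)
24^3 ≡ 6 (mod 49)
24^6 ≡ 36 (mod 49)
24^7 ≡ 31 (mod 49)
24^14 ≡ 30 (mod 49)
24^21 ≡ 48 (mod 49)
24^42 ≡ 1 (mod 49) ✓
So ord_49(24) = 42.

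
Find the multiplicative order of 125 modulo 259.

12

Since 125 ∈ (Z/259Z)^×, its order divides φ(259) = φ(7·37) = (7−1)·(37−1) = 6·36 = 216 = 2^3 · 3^3.
Divisors of 216: 1, 2, 3, 4, 6, 8, 9, 12, 18, 24, 27, 36, 54, 72, 108, 216.
Evaluate successive powers at the divisors of 216:
125^1 ≡ 125
125^2 ≡ 85
125^3 ≡ 6
125^4 ≡ 232
125^6 ≡ 36
125^8 ≡ 211
125^9 ≡ 216
125^12 ≡ 1
Hence ord(125) = 12.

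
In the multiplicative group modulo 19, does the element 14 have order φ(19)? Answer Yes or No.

φ(19) = 19 − 1 = 18 = 2 · 3^2.
An element g generates (Z/19Z)^× iff g^(18/q) ≢ 1 (mod 19) for each prime q ∈ {2, 3}.
14^9 ≡ 18 (mod 19)  [q = 2: ≢ 1 ✓]
14^6 ≡ 7 (mod 19)  [q = 3: ≢ 1 ✓]
None equal 1, so ord_19(14) = 18: 14 is a primitive root.

Yes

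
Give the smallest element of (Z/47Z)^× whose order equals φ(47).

5

φ(47) = 47 − 1 = 46 = 2 · 23.
Test candidates g = 2, 3, … against the prime factors q ∈ {2, 23} of φ(47): g is a generator iff g^(46/q) ≢ 1 for every such q.
g = 2: 2^23 ≡ 1 — hits 1, so not a primitive root.
g = 3: 3^23 ≡ 1 — hits 1, so not a primitive root.
g = 4: 4^23 ≡ 1 — hits 1, so not a primitive root.
g = 5: 5^23 ≡ 46; 5^2 ≡ 25 — none is 1, so 5 is a primitive root.
The smallest primitive root modulo 47 is 5.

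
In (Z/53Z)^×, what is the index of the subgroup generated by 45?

1

ord(45) | φ(53) = 53 − 1 = 52 = 2^2 · 13.
Divisors of 52: 1, 2, 4, 13, 26, 52.
Check 45^d mod 53 for each divisor in increasing order:
45^1 ≡ 45 (mod 53)
45^2 ≡ 11 (mod 53)
45^4 ≡ 15 (mod 53)
45^13 ≡ 30 (mod 53)
45^26 ≡ 52 (mod 53)
45^52 ≡ 1 (mod 53) ✓
The order of 45 is 52, so the subgroup it generates has 52 elements.
The index is φ(53) / ord(45) = 52 / 52 = 1.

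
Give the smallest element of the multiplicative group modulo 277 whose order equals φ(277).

5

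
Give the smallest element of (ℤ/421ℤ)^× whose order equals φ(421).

2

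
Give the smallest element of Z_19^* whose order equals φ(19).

φ(19) = 19 − 1 = 18 = 2 · 3^2.
Test candidates g = 2, 3, … against the prime factors q ∈ {2, 3} of φ(19): g is a generator iff g^(18/q) ≢ 1 for every such q.
g = 2: 2^9 ≡ 18; 2^6 ≡ 7 — none is 1, so 2 is a primitive root.
So 2 is the smallest generator of (Z/19Z)^×.

2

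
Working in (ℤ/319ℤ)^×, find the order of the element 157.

20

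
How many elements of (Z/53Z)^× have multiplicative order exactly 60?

φ(53) = 53 − 1 = 52 = 2^2 · 13.
In a cyclic group of order 52, there are φ(d) elements of order d for each divisor d of 52, and zero for non-divisors.
60 does not divide 52, so no element of (Z/53Z)^× has order 60.

0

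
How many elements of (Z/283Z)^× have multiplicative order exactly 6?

φ(283) = 283 − 1 = 282 = 2 · 3 · 47.
In a cyclic group of order 282, there are φ(d) elements of order d for each divisor d of 282, and zero for non-divisors.
6 = 2 · 3 divides 282, and φ(6) = 2.

2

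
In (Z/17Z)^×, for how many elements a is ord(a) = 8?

4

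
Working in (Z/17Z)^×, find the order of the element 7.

16

The order of 7 must divide φ(17) = 17 − 1 = 16 = 2^4.
Divisors of 16: 1, 2, 4, 8, 16.
Compute 7^d (mod 17) for the divisors d until we hit 1:
7^1 ≡ 7 (mod 17)
7^2 ≡ 15 (mod 17)
7^4 ≡ 4 (mod 17)
7^8 ≡ 16 (mod 17)
7^16 ≡ 1 (mod 17) ✓
The smallest such exponent is 16, so the order of 7 is 16.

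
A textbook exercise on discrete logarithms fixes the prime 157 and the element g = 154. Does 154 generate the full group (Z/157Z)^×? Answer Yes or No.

φ(157) = 157 − 1 = 156 = 2^2 · 3 · 13.
154 is a primitive root mod 157 iff 154^(φ(157)/q) ≢ 1 for every prime q | φ(157), i.e. q ∈ {2, 3, 13}.
154^78 ≡ 1 (mod 157)  [q = 2: ≡ 1 ✗]
154^52 ≡ 12 (mod 157)  [q = 3: ≢ 1 ✓]
154^12 ≡ 153 (mod 157)  [q = 13: ≢ 1 ✓]
The check at q = 2 fails, so 154 generates a proper subgroup.

No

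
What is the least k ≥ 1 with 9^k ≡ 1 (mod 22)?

5

By Lagrange's theorem, ord_22(9) divides φ(22) = φ(2)·φ(11) = 1·10 = 10 = 2 · 5.
Divisors of 10: 1, 2, 5, 10.
Compute 9^d (mod 22) for the divisors d until we hit 1:
9^1 ≡ 9
9^2 ≡ 15
9^5 ≡ 1
The smallest such exponent is 5, so the order of 9 is 5.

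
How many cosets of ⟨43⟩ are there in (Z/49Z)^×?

ord(43) | φ(49) = φ(7^2) = 7·(7−1) = 42 = 2 · 3 · 7.
Divisors of 42: 1, 2, 3, 6, 7, 14, 21, 42.
Check 43^d mod 49 for each divisor in increasing order:
43^1 ≡ 43 (mod 49)
43^2 ≡ 36 (mod 49)
43^3 ≡ 29 (mod 49)
43^6 ≡ 8 (mod 49)
43^7 ≡ 1 (mod 49) ✓
So ord_49(43) = 7, hence |⟨43⟩| = 7.
The index is φ(49) / ord(43) = 42 / 7 = 6.

6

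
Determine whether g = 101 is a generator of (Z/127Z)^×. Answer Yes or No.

φ(127) = 127 − 1 = 126 = 2 · 3^2 · 7.
An element g generates (Z/127Z)^× iff g^(126/q) ≢ 1 (mod 127) for each prime q ∈ {2, 3, 7}.
101^63 ≡ 126 (mod 127)  [q = 2: ≢ 1 ✓]
101^42 ≡ 107 (mod 127)  [q = 3: ≢ 1 ✓]
101^18 ≡ 8 (mod 127)  [q = 7: ≢ 1 ✓]
All checks pass, so 101 has order 126 and is a primitive root modulo 127.

Yes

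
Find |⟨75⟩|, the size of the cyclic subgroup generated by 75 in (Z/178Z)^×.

88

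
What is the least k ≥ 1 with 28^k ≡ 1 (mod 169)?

156

By Lagrange's theorem, ord_169(28) divides φ(169) = φ(13^2) = 13·(13−1) = 156 = 2^2 · 3 · 13.
Divisors of 156: 1, 2, 3, 4, 6, 12, 13, 26, 39, 52, 78, 156.
Evaluate successive powers at the divisors of 156:
28^1 ≡ 28 (mod 169)
28^2 ≡ 108 (mod 169)
28^3 ≡ 151 (mod 169)
28^4 ≡ 3 (mod 169)
28^6 ≡ 155 (mod 169)
28^12 ≡ 27 (mod 169)
28^13 ≡ 80 (mod 169)
28^26 ≡ 147 (mod 169)
28^39 ≡ 99 (mod 169)
28^52 ≡ 146 (mod 169)
28^78 ≡ 168 (mod 169)
28^156 ≡ 1 (mod 169) ✓
So ord_169(28) = 156.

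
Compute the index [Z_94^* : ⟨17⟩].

2

ord(17) | φ(94) = φ(2)·φ(47) = 1·46 = 46 = 2 · 23.
Divisors of 46: 1, 2, 23, 46.
Evaluate successive powers at the divisors of 46:
17^1 ≡ 17 (mod 94)
17^2 ≡ 7 (mod 94)
17^23 ≡ 1 (mod 94) ✓
So ord_94(17) = 23, hence |⟨17⟩| = 23.
The index is φ(94) / ord(17) = 46 / 23 = 2.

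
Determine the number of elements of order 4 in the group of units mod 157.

2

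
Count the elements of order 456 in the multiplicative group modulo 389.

0

φ(389) = 389 − 1 = 388 = 2^2 · 97.
Since (Z/389Z)^× is cyclic of order 388, the number of elements of order d is φ(d) when d | 388 and 0 otherwise.
456 does not divide 388, so no element of (Z/389Z)^× has order 456.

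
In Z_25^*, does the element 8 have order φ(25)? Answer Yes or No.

Yes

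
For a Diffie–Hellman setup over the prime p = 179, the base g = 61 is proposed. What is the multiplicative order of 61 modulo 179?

89

The order of 61 must divide φ(179) = 179 − 1 = 178 = 2 · 89.
Divisors of 178: 1, 2, 89, 178.
Evaluate successive powers at the divisors of 178:
61^1 ≡ 61
61^2 ≡ 141
61^89 ≡ 1
The smallest such exponent is 89, so the order of 61 is 89.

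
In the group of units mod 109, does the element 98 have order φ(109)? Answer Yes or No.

φ(109) = 109 − 1 = 108 = 2^2 · 3^3.
Test 98^(108/q) mod 109 for each prime factor q of 108:
98^54 ≡ 108 (mod 109)  [q = 2: ≢ 1 ✓]
98^36 ≡ 45 (mod 109)  [q = 3: ≢ 1 ✓]
None equal 1, so ord_109(98) = 108: 98 is a primitive root.

Yes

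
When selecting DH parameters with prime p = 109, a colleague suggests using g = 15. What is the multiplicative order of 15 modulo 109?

27

The order of 15 must divide φ(109) = 109 − 1 = 108 = 2^2 · 3^3.
Divisors of 108: 1, 2, 3, 4, 6, 9, 12, 18, 27, 36, 54, 108.
Compute 15^d (mod 109) for the divisors d until we hit 1:
15^1 ≡ 15 (mod 109)
15^2 ≡ 7 (mod 109)
15^3 ≡ 105 (mod 109)
15^4 ≡ 49 (mod 109)
15^6 ≡ 16 (mod 109)
15^9 ≡ 45 (mod 109)
15^12 ≡ 38 (mod 109)
15^18 ≡ 63 (mod 109)
15^27 ≡ 1 (mod 109) ✓
Therefore the multiplicative order of 15 modulo 109 is 27.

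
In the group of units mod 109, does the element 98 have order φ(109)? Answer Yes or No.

φ(109) = 109 − 1 = 108 = 2^2 · 3^3.
98 is a primitive root mod 109 iff 98^(φ(109)/q) ≢ 1 for every prime q | φ(109), i.e. q ∈ {2, 3}.
98^54 ≡ 108 (mod 109)  [q = 2: ≢ 1 ✓]
98^36 ≡ 45 (mod 109)  [q = 3: ≢ 1 ✓]
Every test exponent gives a nontrivial residue, hence 98 generates the full group.

Yes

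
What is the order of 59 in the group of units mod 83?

ord(59) | φ(83) = 83 − 1 = 82 = 2 · 41.
Divisors of 82: 1, 2, 41, 82.
Compute 59^d (mod 83) for the divisors d until we hit 1:
59^1 ≡ 59
59^2 ≡ 78
59^41 ≡ 1
The smallest such exponent is 41, so the order of 59 is 41.

41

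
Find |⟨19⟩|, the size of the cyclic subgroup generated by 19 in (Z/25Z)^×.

ord(19) | φ(25) = φ(5^2) = 5·(5−1) = 20 = 2^2 · 5.
Divisors of 20: 1, 2, 4, 5, 10, 20.
Check 19^d mod 25 for each divisor in increasing order:
19^1 ≡ 19 (mod 25)
19^2 ≡ 11 (mod 25)
19^4 ≡ 21 (mod 25)
19^5 ≡ 24 (mod 25)
19^10 ≡ 1 (mod 25) ✓
The smallest such exponent is 10, so the order of 19 is 10.

10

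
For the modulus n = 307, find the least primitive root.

5

φ(307) = 307 − 1 = 306 = 2 · 3^2 · 17.
Test candidates g = 2, 3, … against the prime factors q ∈ {2, 3, 17} of φ(307): g is a generator iff g^(306/q) ≢ 1 for every such q.
g = 2: 2^153 ≡ 306; 2^102 ≡ 1 — hits 1, so not a primitive root.
g = 3: 3^153 ≡ 306; 3^102 ≡ 1 — hits 1, so not a primitive root.
g = 4: 4^153 ≡ 1 — hits 1, so not a primitive root.
g = 5: 5^153 ≡ 306; 5^102 ≡ 289; 5^18 ≡ 81 — none is 1, so 5 is a primitive root.
Hence the least primitive root of 307 is 5.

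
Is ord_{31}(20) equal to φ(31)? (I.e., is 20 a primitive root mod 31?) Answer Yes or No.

No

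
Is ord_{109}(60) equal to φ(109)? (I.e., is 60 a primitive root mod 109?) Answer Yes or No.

No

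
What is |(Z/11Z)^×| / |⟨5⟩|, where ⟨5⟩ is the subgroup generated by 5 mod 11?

2

Since 5 ∈ (Z/11Z)^×, its order divides φ(11) = 11 − 1 = 10 = 2 · 5.
Divisors of 10: 1, 2, 5, 10.
Test each divisor d:
5^1 ≡ 5 (mod 11)
5^2 ≡ 3 (mod 11)
5^5 ≡ 1 (mod 11) ✓
The order of 5 is 5, so the subgroup it generates has 5 elements.
Index = |(Z/11Z)^×| / |⟨5⟩| = 10 / 5 = 2.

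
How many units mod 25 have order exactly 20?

φ(25) = φ(5^2) = 5·(5−1) = 20 = 2^2 · 5.
(Z/25Z)^× is cyclic (|G| = 20); a cyclic group of order m has exactly φ(d) elements of each order d | m, and none otherwise.
20 = 2^2 · 5 divides 20, and φ(20) = 8.

8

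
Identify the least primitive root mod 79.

φ(79) = 79 − 1 = 78 = 2 · 3 · 13.
Test candidates g = 2, 3, … against the prime factors q ∈ {2, 3, 13} of φ(79): g is a generator iff g^(78/q) ≢ 1 for every such q.
g = 2: 2^39 ≡ 1 — hits 1, so not a primitive root.
g = 3: 3^39 ≡ 78; 3^26 ≡ 23; 3^6 ≡ 18 — none is 1, so 3 is a primitive root.
Hence the least primitive root of 79 is 3.

3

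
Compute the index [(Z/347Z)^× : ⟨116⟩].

2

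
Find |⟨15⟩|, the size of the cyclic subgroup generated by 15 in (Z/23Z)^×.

22

The order of 15 must divide φ(23) = 23 − 1 = 22 = 2 · 11.
Divisors of 22: 1, 2, 11, 22.
Evaluate successive powers at the divisors of 22:
15^1 ≡ 15
15^2 ≡ 18
15^11 ≡ 22
15^22 ≡ 1
Therefore the multiplicative order of 15 modulo 23 is 22.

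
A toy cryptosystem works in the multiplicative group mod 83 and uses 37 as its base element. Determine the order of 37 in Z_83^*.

41

By Lagrange's theorem, ord_83(37) divides φ(83) = 83 − 1 = 82 = 2 · 41.
Divisors of 82: 1, 2, 41, 82.
Test each divisor d:
37^1 ≡ 37
37^2 ≡ 41
37^41 ≡ 1
Therefore the multiplicative order of 37 modulo 83 is 41.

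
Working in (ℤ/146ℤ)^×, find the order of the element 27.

The order of 27 must divide φ(146) = φ(2)·φ(73) = 1·72 = 72 = 2^3 · 3^2.
Divisors of 72: 1, 2, 3, 4, 6, 8, 9, 12, 18, 24, 36, 72.
Test each divisor d:
27^1 ≡ 27 (mod 146)
27^2 ≡ 145 (mod 146)
27^3 ≡ 119 (mod 146)
27^4 ≡ 1 (mod 146) ✓
So ord_146(27) = 4.

4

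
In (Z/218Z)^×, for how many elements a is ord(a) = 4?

2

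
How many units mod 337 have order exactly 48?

φ(337) = 337 − 1 = 336 = 2^4 · 3 · 7.
In a cyclic group of order 336, there are φ(d) elements of order d for each divisor d of 336, and zero for non-divisors.
48 = 2^4 · 3 divides 336, and φ(48) = 16.

16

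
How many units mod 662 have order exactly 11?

10

φ(662) = φ(2)·φ(331) = 1·330 = 330 = 2 · 3 · 5 · 11.
In a cyclic group of order 330, there are φ(d) elements of order d for each divisor d of 330, and zero for non-divisors.
11 | 330, and φ(11) = 11 − 1 = 10.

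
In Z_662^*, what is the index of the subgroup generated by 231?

By Lagrange's theorem, ord_662(231) divides φ(662) = φ(2)·φ(331) = 1·330 = 330 = 2 · 3 · 5 · 11.
Divisors of 330: 1, 2, 3, 5, 6, 10, 11, 15, 22, 30, 33, 55, 66, 110, 165, 330.
Evaluate successive powers at the divisors of 330:
231^1 ≡ 231 (mod 662)
231^2 ≡ 401 (mod 662)
231^3 ≡ 613 (mod 662)
231^5 ≡ 211 (mod 662)
231^6 ≡ 415 (mod 662)
231^10 ≡ 167 (mod 662)
231^11 ≡ 181 (mod 662)
231^15 ≡ 151 (mod 662)
231^22 ≡ 323 (mod 662)
231^30 ≡ 293 (mod 662)
231^33 ≡ 207 (mod 662)
231^55 ≡ 661 (mod 662)
231^66 ≡ 481 (mod 662)
231^110 ≡ 1 (mod 662) ✓
So ord_662(231) = 110, hence |⟨231⟩| = 110.
[(Z/662Z)^× : ⟨231⟩] = 330/110 = 3.

3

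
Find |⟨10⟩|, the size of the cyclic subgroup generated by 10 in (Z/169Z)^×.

The order of 10 must divide φ(169) = φ(13^2) = 13·(13−1) = 156 = 2^2 · 3 · 13.
Divisors of 156: 1, 2, 3, 4, 6, 12, 13, 26, 39, 52, 78, 156.
Test each divisor d:
10^1 ≡ 10
10^2 ≡ 100
10^3 ≡ 155
10^4 ≡ 29
10^6 ≡ 27
10^12 ≡ 53
10^13 ≡ 23
10^26 ≡ 22
10^39 ≡ 168
10^52 ≡ 146
10^78 ≡ 1
The smallest such exponent is 78, so the order of 10 is 78.

78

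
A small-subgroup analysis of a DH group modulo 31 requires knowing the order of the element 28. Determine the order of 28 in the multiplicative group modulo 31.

By Lagrange's theorem, ord_31(28) divides φ(31) = 31 − 1 = 30 = 2 · 3 · 5.
Divisors of 30: 1, 2, 3, 5, 6, 10, 15, 30.
Test each divisor d:
28^1 ≡ 28
28^2 ≡ 9
28^3 ≡ 4
28^5 ≡ 5
28^6 ≡ 16
28^10 ≡ 25
28^15 ≡ 1
Hence ord(28) = 15.

15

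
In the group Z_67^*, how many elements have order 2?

1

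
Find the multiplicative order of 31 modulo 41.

10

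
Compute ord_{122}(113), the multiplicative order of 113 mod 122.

10

Since 113 ∈ (Z/122Z)^×, its order divides φ(122) = φ(2)·φ(61) = 1·60 = 60 = 2^2 · 3 · 5.
Divisors of 60: 1, 2, 3, 4, 5, 6, 10, 12, 15, 20, 30, 60.
Compute 113^d (mod 122) for the divisors d until we hit 1:
113^1 ≡ 113 (mod 122)
113^2 ≡ 81 (mod 122)
113^3 ≡ 3 (mod 122)
113^4 ≡ 95 (mod 122)
113^5 ≡ 121 (mod 122)
113^6 ≡ 9 (mod 122)
113^10 ≡ 1 (mod 122) ✓
So ord_122(113) = 10.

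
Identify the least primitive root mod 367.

φ(367) = 367 − 1 = 366 = 2 · 3 · 61.
g is a primitive root iff g^(366/q) ≢ 1 (mod 367) for each prime q ∈ {2, 3, 61}.
g = 2: 2^183 ≡ 1 — hits 1, so not a primitive root.
g = 3: 3^183 ≡ 366; 3^122 ≡ 1 — hits 1, so not a primitive root.
g = 4: 4^183 ≡ 1 — hits 1, so not a primitive root.
g = 5: 5^183 ≡ 366; 5^122 ≡ 1 — hits 1, so not a primitive root.
g = 6: 6^183 ≡ 366; 6^122 ≡ 283; 6^6 ≡ 47 — none is 1, so 6 is a primitive root.
Hence the least primitive root of 367 is 6.

6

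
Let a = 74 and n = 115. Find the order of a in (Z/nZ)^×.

22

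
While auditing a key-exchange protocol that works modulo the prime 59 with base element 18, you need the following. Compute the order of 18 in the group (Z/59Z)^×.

58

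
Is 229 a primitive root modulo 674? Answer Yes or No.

φ(674) = φ(2)·φ(337) = 1·336 = 336 = 2^4 · 3 · 7.
An element g generates (Z/674Z)^× iff g^(336/q) ≢ 1 (mod 674) for each prime q ∈ {2, 3, 7}.
229^168 ≡ 1 (mod 674)  [q = 2: ≡ 1 ✗]
229^112 ≡ 545 (mod 674)  [q = 3: ≢ 1 ✓]
229^48 ≡ 401 (mod 674)  [q = 7: ≢ 1 ✓]
Since 229^168 ≡ 1, the order of 229 divides 168 < 336, so 229 is not a primitive root.

No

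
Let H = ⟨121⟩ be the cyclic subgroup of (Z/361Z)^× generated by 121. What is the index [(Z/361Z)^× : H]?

ord(121) | φ(361) = φ(19^2) = 19·(19−1) = 342 = 2 · 3^2 · 19.
Divisors of 342: 1, 2, 3, 6, 9, 18, 19, 38, 57, 114, 171, 342.
Compute 121^d (mod 361) for the divisors d until we hit 1:
121^1 ≡ 121
121^2 ≡ 201
121^3 ≡ 134
121^6 ≡ 267
121^9 ≡ 39
121^18 ≡ 77
121^19 ≡ 292
121^38 ≡ 68
121^57 ≡ 1
Thus |⟨121⟩| = ord(121) = 57.
[(Z/361Z)^× : ⟨121⟩] = 342/57 = 6.

6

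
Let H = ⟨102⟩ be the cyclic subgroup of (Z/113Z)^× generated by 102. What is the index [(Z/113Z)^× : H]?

2

ord(102) | φ(113) = 113 − 1 = 112 = 2^4 · 7.
Divisors of 112: 1, 2, 4, 7, 8, 14, 16, 28, 56, 112.
Check 102^d mod 113 for each divisor in increasing order:
102^1 ≡ 102
102^2 ≡ 8
102^4 ≡ 64
102^7 ≡ 18
102^8 ≡ 28
102^14 ≡ 98
102^16 ≡ 106
102^28 ≡ 112
102^56 ≡ 1
Thus |⟨102⟩| = ord(102) = 56.
Index = |(Z/113Z)^×| / |⟨102⟩| = 112 / 56 = 2.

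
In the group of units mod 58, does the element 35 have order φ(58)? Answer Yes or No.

φ(58) = φ(2)·φ(29) = 1·28 = 28 = 2^2 · 7.
An element g generates (Z/58Z)^× iff g^(28/q) ≢ 1 (mod 58) for each prime q ∈ {2, 7}.
35^14 ≡ 1 (mod 58)  [q = 2: ≡ 1 ✗]
35^4 ≡ 49 (mod 58)  [q = 7: ≢ 1 ✓]
35^14 ≡ 1 shows ord(35) | 14, strictly less than φ(58); not a primitive root.

No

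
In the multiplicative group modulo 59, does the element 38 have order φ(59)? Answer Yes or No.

Yes

φ(59) = 59 − 1 = 58 = 2 · 29.
38 is a primitive root mod 59 iff 38^(φ(59)/q) ≢ 1 for every prime q | φ(59), i.e. q ∈ {2, 29}.
38^29 ≡ 58 (mod 59)  [q = 2: ≢ 1 ✓]
38^2 ≡ 28 (mod 59)  [q = 29: ≢ 1 ✓]
None equal 1, so ord_59(38) = 58: 38 is a primitive root.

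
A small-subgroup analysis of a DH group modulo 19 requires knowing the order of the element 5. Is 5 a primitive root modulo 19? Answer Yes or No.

φ(19) = 19 − 1 = 18 = 2 · 3^2.
An element g generates (Z/19Z)^× iff g^(18/q) ≢ 1 (mod 19) for each prime q ∈ {2, 3}.
5^9 ≡ 1 (mod 19)  [q = 2: ≡ 1 ✗]
5^6 ≡ 7 (mod 19)  [q = 3: ≢ 1 ✓]
Since 5^9 ≡ 1, the order of 5 divides 9 < 18, so 5 is not a primitive root.

No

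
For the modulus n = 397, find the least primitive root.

φ(397) = 397 − 1 = 396 = 2^2 · 3^2 · 11.
Test candidates g = 2, 3, … against the prime factors q ∈ {2, 3, 11} of φ(397): g is a generator iff g^(396/q) ≢ 1 for every such q.
g = 2: 2^198 ≡ 396; 2^132 ≡ 1 — hits 1, so not a primitive root.
g = 3: 3^198 ≡ 1 — hits 1, so not a primitive root.
g = 4: 4^198 ≡ 1 — hits 1, so not a primitive root.
g = 5: 5^198 ≡ 396; 5^132 ≡ 362; 5^36 ≡ 290 — none is 1, so 5 is a primitive root.
The smallest primitive root modulo 397 is 5.

5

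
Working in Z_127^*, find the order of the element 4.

7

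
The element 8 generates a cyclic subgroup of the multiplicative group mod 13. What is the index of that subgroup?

By Lagrange's theorem, ord_13(8) divides φ(13) = 13 − 1 = 12 = 2^2 · 3.
Divisors of 12: 1, 2, 3, 4, 6, 12.
Test each divisor d:
8^1 ≡ 8
8^2 ≡ 12
8^3 ≡ 5
8^4 ≡ 1
So ord_13(8) = 4, hence |⟨8⟩| = 4.
The index is φ(13) / ord(8) = 12 / 4 = 3.

3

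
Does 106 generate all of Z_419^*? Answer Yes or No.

No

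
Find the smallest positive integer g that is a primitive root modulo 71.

φ(71) = 71 − 1 = 70 = 2 · 5 · 7.
Test candidates g = 2, 3, … against the prime factors q ∈ {2, 5, 7} of φ(71): g is a generator iff g^(70/q) ≢ 1 for every such q.
g = 2: 2^35 ≡ 1 — hits 1, so not a primitive root.
g = 3: 3^35 ≡ 1 — hits 1, so not a primitive root.
g = 4: 4^35 ≡ 1 — hits 1, so not a primitive root.
g = 5: 5^35 ≡ 1 — hits 1, so not a primitive root.
g = 6: 6^35 ≡ 1 — hits 1, so not a primitive root.
g = 7: 7^35 ≡ 70; 7^14 ≡ 54; 7^10 ≡ 45 — none is 1, so 7 is a primitive root.
So 7 is the smallest generator of (Z/71Z)^×.

7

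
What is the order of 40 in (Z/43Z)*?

By Lagrange's theorem, ord_43(40) divides φ(43) = 43 − 1 = 42 = 2 · 3 · 7.
Divisors of 42: 1, 2, 3, 6, 7, 14, 21, 42.
Check 40^d mod 43 for each divisor in increasing order:
40^1 ≡ 40 (mod 43)
40^2 ≡ 9 (mod 43)
40^3 ≡ 16 (mod 43)
40^6 ≡ 41 (mod 43)
40^7 ≡ 6 (mod 43)
40^14 ≡ 36 (mod 43)
40^21 ≡ 1 (mod 43) ✓
The smallest such exponent is 21, so the order of 40 is 21.

21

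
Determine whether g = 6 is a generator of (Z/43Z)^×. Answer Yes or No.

φ(43) = 43 − 1 = 42 = 2 · 3 · 7.
An element g generates (Z/43Z)^× iff g^(42/q) ≢ 1 (mod 43) for each prime q ∈ {2, 3, 7}.
6^21 ≡ 1 (mod 43)  [q = 2: ≡ 1 ✗]
6^14 ≡ 36 (mod 43)  [q = 3: ≢ 1 ✓]
6^6 ≡ 1 (mod 43)  [q = 7: ≡ 1 ✗]
The check at q = 2 fails, so 6 generates a proper subgroup.

No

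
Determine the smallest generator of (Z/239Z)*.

7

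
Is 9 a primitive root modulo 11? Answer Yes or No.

No

φ(11) = 11 − 1 = 10 = 2 · 5.
An element g generates (Z/11Z)^× iff g^(10/q) ≢ 1 (mod 11) for each prime q ∈ {2, 5}.
9^5 ≡ 1 (mod 11)  [q = 2: ≡ 1 ✗]
9^2 ≡ 4 (mod 11)  [q = 5: ≢ 1 ✓]
The check at q = 2 fails, so 9 generates a proper subgroup.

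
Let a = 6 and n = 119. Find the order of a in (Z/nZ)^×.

Since 6 ∈ (Z/119Z)^×, its order divides φ(119) = φ(7·17) = (7−1)·(17−1) = 6·16 = 96 = 2^5 · 3.
Divisors of 96: 1, 2, 3, 4, 6, 8, 12, 16, 24, 32, 48, 96.
Check 6^d mod 119 for each divisor in increasing order:
6^1 ≡ 6
6^2 ≡ 36
6^3 ≡ 97
6^4 ≡ 106
6^6 ≡ 8
6^8 ≡ 50
6^12 ≡ 64
6^16 ≡ 1
The smallest such exponent is 16, so the order of 6 is 16.

16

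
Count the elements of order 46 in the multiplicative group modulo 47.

22

φ(47) = 47 − 1 = 46 = 2 · 23.
(Z/47Z)^× is cyclic (|G| = 46); a cyclic group of order m has exactly φ(d) elements of each order d | m, and none otherwise.
46 = 2 · 23 divides 46, and φ(46) = 22.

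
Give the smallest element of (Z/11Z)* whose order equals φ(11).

2

φ(11) = 11 − 1 = 10 = 2 · 5.
Test candidates g = 2, 3, … against the prime factors q ∈ {2, 5} of φ(11): g is a generator iff g^(10/q) ≢ 1 for every such q.
g = 2: 2^5 ≡ 10; 2^2 ≡ 4 — none is 1, so 2 is a primitive root.
The smallest primitive root modulo 11 is 2.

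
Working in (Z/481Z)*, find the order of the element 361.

18

Since 361 ∈ (Z/481Z)^×, its order divides φ(481) = φ(13·37) = (13−1)·(37−1) = 12·36 = 432 = 2^4 · 3^3.
Divisors of 432: 1, 2, 3, 4, 6, 8, 9, 12, 16, 18, 24, 27, 36, 48, 54, 72, 108, 144, 216, 432.
Evaluate successive powers at the divisors of 432:
361^1 ≡ 361 (mod 481)
361^2 ≡ 451 (mod 481)
361^3 ≡ 233 (mod 481)
361^4 ≡ 419 (mod 481)
361^6 ≡ 417 (mod 481)
361^8 ≡ 477 (mod 481)
361^9 ≡ 480 (mod 481)
361^12 ≡ 248 (mod 481)
361^16 ≡ 16 (mod 481)
361^18 ≡ 1 (mod 481) ✓
Hence ord(361) = 18.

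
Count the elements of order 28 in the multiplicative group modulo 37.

0

φ(37) = 37 − 1 = 36 = 2^2 · 3^2.
In a cyclic group of order 36, there are φ(d) elements of order d for each divisor d of 36, and zero for non-divisors.
Here 36 is not a multiple of 28, so there are no elements of order 28.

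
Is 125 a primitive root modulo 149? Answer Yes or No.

No

φ(149) = 149 − 1 = 148 = 2^2 · 37.
An element g generates (Z/149Z)^× iff g^(148/q) ≢ 1 (mod 149) for each prime q ∈ {2, 37}.
125^74 ≡ 1 (mod 149)  [q = 2: ≡ 1 ✗]
125^4 ≡ 102 (mod 149)  [q = 37: ≢ 1 ✓]
The check at q = 2 fails, so 125 generates a proper subgroup.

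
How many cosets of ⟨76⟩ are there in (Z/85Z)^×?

8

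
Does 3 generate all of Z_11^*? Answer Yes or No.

No

φ(11) = 11 − 1 = 10 = 2 · 5.
Test 3^(10/q) mod 11 for each prime factor q of 10:
3^5 ≡ 1 (mod 11)  [q = 2: ≡ 1 ✗]
3^2 ≡ 9 (mod 11)  [q = 5: ≢ 1 ✓]
The check at q = 2 fails, so 3 generates a proper subgroup.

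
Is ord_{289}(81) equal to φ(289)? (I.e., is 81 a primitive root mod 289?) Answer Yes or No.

φ(289) = φ(17^2) = 17·(17−1) = 272 = 2^4 · 17.
Test 81^(272/q) mod 289 for each prime factor q of 272:
81^136 ≡ 1 (mod 289)  [q = 2: ≡ 1 ✗]
81^16 ≡ 103 (mod 289)  [q = 17: ≢ 1 ✓]
Since 81^136 ≡ 1, the order of 81 divides 136 < 272, so 81 is not a primitive root.

No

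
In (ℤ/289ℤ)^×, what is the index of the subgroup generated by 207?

ord(207) | φ(289) = φ(17^2) = 17·(17−1) = 272 = 2^4 · 17.
Divisors of 272: 1, 2, 4, 8, 16, 17, 34, 68, 136, 272.
Compute 207^d (mod 289) for the divisors d until we hit 1:
207^1 ≡ 207 (mod 289)
207^2 ≡ 77 (mod 289)
207^4 ≡ 149 (mod 289)
207^8 ≡ 237 (mod 289)
207^16 ≡ 103 (mod 289)
207^17 ≡ 224 (mod 289)
207^34 ≡ 179 (mod 289)
207^68 ≡ 251 (mod 289)
207^136 ≡ 288 (mod 289)
207^272 ≡ 1 (mod 289) ✓
So ord_289(207) = 272, hence |⟨207⟩| = 272.
Index = |(Z/289Z)^×| / |⟨207⟩| = 272 / 272 = 1.

1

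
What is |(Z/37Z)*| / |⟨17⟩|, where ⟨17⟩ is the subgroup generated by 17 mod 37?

By Lagrange's theorem, ord_37(17) divides φ(37) = 37 − 1 = 36 = 2^2 · 3^2.
Divisors of 36: 1, 2, 3, 4, 6, 9, 12, 18, 36.
Compute 17^d (mod 37) for the divisors d until we hit 1:
17^1 ≡ 17 (mod 37)
17^2 ≡ 30 (mod 37)
17^3 ≡ 29 (mod 37)
17^4 ≡ 12 (mod 37)
17^6 ≡ 27 (mod 37)
17^9 ≡ 6 (mod 37)
17^12 ≡ 26 (mod 37)
17^18 ≡ 36 (mod 37)
17^36 ≡ 1 (mod 37) ✓
Thus |⟨17⟩| = ord(17) = 36.
Index = |(Z/37Z)^×| / |⟨17⟩| = 36 / 36 = 1.

1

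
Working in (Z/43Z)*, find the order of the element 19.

42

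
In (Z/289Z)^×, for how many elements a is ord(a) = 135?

φ(289) = φ(17^2) = 17·(17−1) = 272 = 2^4 · 17.
In a cyclic group of order 272, there are φ(d) elements of order d for each divisor d of 272, and zero for non-divisors.
Here 272 is not a multiple of 135, so there are no elements of order 135.

0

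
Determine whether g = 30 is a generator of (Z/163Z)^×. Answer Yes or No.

No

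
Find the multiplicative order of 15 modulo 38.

18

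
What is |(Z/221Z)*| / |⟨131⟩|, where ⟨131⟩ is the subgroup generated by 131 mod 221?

12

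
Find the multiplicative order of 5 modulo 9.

6

The order of 5 must divide φ(9) = φ(3^2) = 3·(3−1) = 6 = 2 · 3.
Divisors of 6: 1, 2, 3, 6.
Compute 5^d (mod 9) for the divisors d until we hit 1:
5^1 ≡ 5
5^2 ≡ 7
5^3 ≡ 8
5^6 ≡ 1
Hence ord(5) = 6.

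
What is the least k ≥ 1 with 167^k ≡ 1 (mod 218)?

The order of 167 must divide φ(218) = φ(2)·φ(109) = 1·108 = 108 = 2^2 · 3^3.
Divisors of 108: 1, 2, 3, 4, 6, 9, 12, 18, 27, 36, 54, 108.
Check 167^d mod 218 for each divisor in increasing order:
167^1 ≡ 167
167^2 ≡ 203
167^3 ≡ 111
167^4 ≡ 7
167^6 ≡ 113
167^9 ≡ 117
167^12 ≡ 125
167^18 ≡ 173
167^27 ≡ 185
167^36 ≡ 63
167^54 ≡ 217
167^108 ≡ 1
Therefore the multiplicative order of 167 modulo 218 is 108.

108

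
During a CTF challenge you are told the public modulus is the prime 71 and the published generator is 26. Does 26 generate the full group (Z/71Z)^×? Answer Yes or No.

φ(71) = 71 − 1 = 70 = 2 · 5 · 7.
26 is a primitive root mod 71 iff 26^(φ(71)/q) ≢ 1 for every prime q | φ(71), i.e. q ∈ {2, 5, 7}.
26^35 ≡ 70 (mod 71)  [q = 2: ≢ 1 ✓]
26^14 ≡ 1 (mod 71)  [q = 5: ≡ 1 ✗]
26^10 ≡ 32 (mod 71)  [q = 7: ≢ 1 ✓]
26^14 ≡ 1 shows ord(26) | 14, strictly less than φ(71); not a primitive root.

No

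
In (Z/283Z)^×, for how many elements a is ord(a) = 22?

0

φ(283) = 283 − 1 = 282 = 2 · 3 · 47.
Since (Z/283Z)^× is cyclic of order 282, the number of elements of order d is φ(d) when d | 282 and 0 otherwise.
Since 22 ∤ 282, the count is 0.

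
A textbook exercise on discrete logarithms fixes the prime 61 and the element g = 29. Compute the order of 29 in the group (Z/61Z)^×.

12

Since 29 ∈ (Z/61Z)^×, its order divides φ(61) = 61 − 1 = 60 = 2^2 · 3 · 5.
Divisors of 60: 1, 2, 3, 4, 5, 6, 10, 12, 15, 20, 30, 60.
Test each divisor d:
29^1 ≡ 29
29^2 ≡ 48
29^3 ≡ 50
29^4 ≡ 47
29^5 ≡ 21
29^6 ≡ 60
29^10 ≡ 14
29^12 ≡ 1
Therefore the multiplicative order of 29 modulo 61 is 12.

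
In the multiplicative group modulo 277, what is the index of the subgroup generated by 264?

12

The order of 264 must divide φ(277) = 277 − 1 = 276 = 2^2 · 3 · 23.
Divisors of 276: 1, 2, 3, 4, 6, 12, 23, 46, 69, 92, 138, 276.
Check 264^d mod 277 for each divisor in increasing order:
264^1 ≡ 264 (mod 277)
264^2 ≡ 169 (mod 277)
264^3 ≡ 19 (mod 277)
264^4 ≡ 30 (mod 277)
264^6 ≡ 84 (mod 277)
264^12 ≡ 131 (mod 277)
264^23 ≡ 1 (mod 277) ✓
So ord_277(264) = 23, hence |⟨264⟩| = 23.
[(Z/277Z)^× : ⟨264⟩] = 276/23 = 12.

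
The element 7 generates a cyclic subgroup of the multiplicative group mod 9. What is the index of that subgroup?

ord(7) | φ(9) = φ(3^2) = 3·(3−1) = 6 = 2 · 3.
Divisors of 6: 1, 2, 3, 6.
Evaluate successive powers at the divisors of 6:
7^1 ≡ 7 (mod 9)
7^2 ≡ 4 (mod 9)
7^3 ≡ 1 (mod 9) ✓
Thus |⟨7⟩| = ord(7) = 3.
[(Z/9Z)^× : ⟨7⟩] = 6/3 = 2.

2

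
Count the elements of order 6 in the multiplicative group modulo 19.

φ(19) = 19 − 1 = 18 = 2 · 3^2.
In a cyclic group of order 18, there are φ(d) elements of order d for each divisor d of 18, and zero for non-divisors.
6 = 2 · 3 divides 18, and φ(6) = 2.

2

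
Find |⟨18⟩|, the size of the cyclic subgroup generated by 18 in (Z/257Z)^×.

128

By Lagrange's theorem, ord_257(18) divides φ(257) = 257 − 1 = 256 = 2^8.
Divisors of 256: 1, 2, 4, 8, 16, 32, 64, 128, 256.
Test each divisor d:
18^1 ≡ 18
18^2 ≡ 67
18^4 ≡ 120
18^8 ≡ 8
18^16 ≡ 64
18^32 ≡ 241
18^64 ≡ 256
18^128 ≡ 1
The smallest such exponent is 128, so the order of 18 is 128.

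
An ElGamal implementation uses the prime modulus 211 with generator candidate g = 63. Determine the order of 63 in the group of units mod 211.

14

The order of 63 must divide φ(211) = 211 − 1 = 210 = 2 · 3 · 5 · 7.
Divisors of 210: 1, 2, 3, 5, 6, 7, 10, 14, 15, 21, 30, 35, 42, 70, 105, 210.
Test each divisor d:
63^1 ≡ 63 (mod 211)
63^2 ≡ 171 (mod 211)
63^3 ≡ 12 (mod 211)
63^5 ≡ 153 (mod 211)
63^6 ≡ 144 (mod 211)
63^7 ≡ 210 (mod 211)
63^10 ≡ 199 (mod 211)
63^14 ≡ 1 (mod 211) ✓
The smallest such exponent is 14, so the order of 63 is 14.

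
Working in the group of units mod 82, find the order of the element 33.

20

ord(33) | φ(82) = φ(2)·φ(41) = 1·40 = 40 = 2^3 · 5.
Divisors of 40: 1, 2, 4, 5, 8, 10, 20, 40.
Test each divisor d:
33^1 ≡ 33
33^2 ≡ 23
33^4 ≡ 37
33^5 ≡ 73
33^8 ≡ 57
33^10 ≡ 81
33^20 ≡ 1
Hence ord(33) = 20.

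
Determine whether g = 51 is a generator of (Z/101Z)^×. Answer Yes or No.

Yes

φ(101) = 101 − 1 = 100 = 2^2 · 5^2.
It suffices to check that the order of 51 is not a proper divisor of 100: compute 51^(100/q) for q ∈ {2, 5}.
51^50 ≡ 100 (mod 101)  [q = 2: ≢ 1 ✓]
51^20 ≡ 84 (mod 101)  [q = 5: ≢ 1 ✓]
None equal 1, so ord_101(51) = 100: 51 is a primitive root.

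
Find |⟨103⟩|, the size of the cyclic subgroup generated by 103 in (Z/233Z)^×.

232

The order of 103 must divide φ(233) = 233 − 1 = 232 = 2^3 · 29.
Divisors of 232: 1, 2, 4, 8, 29, 58, 116, 232.
Compute 103^d (mod 233) for the divisors d until we hit 1:
103^1 ≡ 103 (mod 233)
103^2 ≡ 124 (mod 233)
103^4 ≡ 231 (mod 233)
103^8 ≡ 4 (mod 233)
103^29 ≡ 97 (mod 233)
103^58 ≡ 89 (mod 233)
103^116 ≡ 232 (mod 233)
103^232 ≡ 1 (mod 233) ✓
The smallest such exponent is 232, so the order of 103 is 232.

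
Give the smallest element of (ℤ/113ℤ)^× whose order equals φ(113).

3

φ(113) = 113 − 1 = 112 = 2^4 · 7.
g is a primitive root iff g^(112/q) ≢ 1 (mod 113) for each prime q ∈ {2, 7}.
g = 2: 2^56 ≡ 1 — hits 1, so not a primitive root.
g = 3: 3^56 ≡ 112; 3^16 ≡ 49 — none is 1, so 3 is a primitive root.
Hence the least primitive root of 113 is 3.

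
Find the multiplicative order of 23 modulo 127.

By Lagrange's theorem, ord_127(23) divides φ(127) = 127 − 1 = 126 = 2 · 3^2 · 7.
Divisors of 126: 1, 2, 3, 6, 7, 9, 14, 18, 21, 42, 63, 126.
Check 23^d mod 127 for each divisor in increasing order:
23^1 ≡ 23 (mod 127)
23^2 ≡ 21 (mod 127)
23^3 ≡ 102 (mod 127)
23^6 ≡ 117 (mod 127)
23^7 ≡ 24 (mod 127)
23^9 ≡ 123 (mod 127)
23^14 ≡ 68 (mod 127)
23^18 ≡ 16 (mod 127)
23^21 ≡ 108 (mod 127)
23^42 ≡ 107 (mod 127)
23^63 ≡ 126 (mod 127)
23^126 ≡ 1 (mod 127) ✓
Hence ord(23) = 126.

126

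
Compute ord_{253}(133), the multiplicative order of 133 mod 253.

11

By Lagrange's theorem, ord_253(133) divides φ(253) = φ(11·23) = (11−1)·(23−1) = 10·22 = 220 = 2^2 · 5 · 11.
Divisors of 220: 1, 2, 4, 5, 10, 11, 20, 22, 44, 55, 110, 220.
Compute 133^d (mod 253) for the divisors d until we hit 1:
133^1 ≡ 133 (mod 253)
133^2 ≡ 232 (mod 253)
133^4 ≡ 188 (mod 253)
133^5 ≡ 210 (mod 253)
133^10 ≡ 78 (mod 253)
133^11 ≡ 1 (mod 253) ✓
Hence ord(133) = 11.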